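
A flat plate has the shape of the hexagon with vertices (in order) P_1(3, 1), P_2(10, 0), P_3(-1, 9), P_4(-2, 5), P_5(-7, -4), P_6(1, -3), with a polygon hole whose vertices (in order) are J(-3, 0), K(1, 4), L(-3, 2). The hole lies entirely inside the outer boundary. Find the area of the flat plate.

81.5

Outer boundary:
Apply the shoelace formula: 2A = Σ (x_i·y_{i+1} − x_{i+1}·y_i), indices taken mod 6.
P_1→P_2: (3)(0) − (10)(1) = -10
P_2→P_3: (10)(9) − (-1)(0) = 90
P_3→P_4: (-1)(5) − (-2)(9) = 13
P_4→P_5: (-2)(-4) − (-7)(5) = 43
P_5→P_6: (-7)(-3) − (1)(-4) = 25
P_6→P_1: (1)(1) − (3)(-3) = 10
Σ = 171
Area = |Σ|/2 = 85.5.
Hole:
Σ = (-12) + (14) + (6) = 8
Area = |Σ|/2 = 4.
Net area = 85.5 − 4 = 81.5.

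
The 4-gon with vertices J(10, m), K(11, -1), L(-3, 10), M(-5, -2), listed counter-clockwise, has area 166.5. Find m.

Write out the shoelace sum; only the two edges meeting at J involve m:
2·Area = [((-5)·m − 10·(-2)) + (10·(-1) − 11·m)] + 163
       = -16·m + 173 = 333
⇒ m = -10.

-10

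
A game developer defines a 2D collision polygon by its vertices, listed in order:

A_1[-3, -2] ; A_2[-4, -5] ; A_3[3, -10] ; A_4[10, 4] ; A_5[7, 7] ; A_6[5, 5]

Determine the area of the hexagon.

Apply the shoelace formula: 2A = Σ (x_i·y_{i+1} − x_{i+1}·y_i), indices taken mod 6.
Σ = (7) + (55) + (112) + (42) + (0) + (5) = 221
Area = |Σ|/2 = 110.5.

110.5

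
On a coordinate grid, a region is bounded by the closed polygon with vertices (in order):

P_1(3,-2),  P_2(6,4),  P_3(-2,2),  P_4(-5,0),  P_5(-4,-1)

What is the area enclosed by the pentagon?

Apply the shoelace formula: 2A = Σ (x_i·y_{i+1} − x_{i+1}·y_i), indices taken mod 5.
P_1→P_2: (3)(4) − (6)(-2) = 24
P_2→P_3: (6)(2) − (-2)(4) = 20
P_3→P_4: (-2)(0) − (-5)(2) = 10
P_4→P_5: (-5)(-1) − (-4)(0) = 5
P_5→P_1: (-4)(-2) − (3)(-1) = 11
Σ = 70
Area = |Σ|/2 = 35.

35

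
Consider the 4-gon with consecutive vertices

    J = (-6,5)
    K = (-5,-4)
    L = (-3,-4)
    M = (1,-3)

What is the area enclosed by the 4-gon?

J→K: (-6)(-4) − (-5)(5) = 49
K→L: (-5)(-4) − (-3)(-4) = 8
L→M: (-3)(-3) − (1)(-4) = 13
M→J: (1)(5) − (-6)(-3) = -13
Σ = 57
Area = |Σ|/2 = 28.5.

28.5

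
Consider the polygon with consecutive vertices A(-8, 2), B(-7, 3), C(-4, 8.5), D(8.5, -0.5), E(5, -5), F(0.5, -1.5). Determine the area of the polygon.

91.875

Apply the shoelace (surveyor's) formula: 2A = Σ (x_i·y_{i+1} − x_{i+1}·y_i), indices taken mod 6.
Σ = (-10) + (-47.5) + (-70.25) + (-40) + (-5) + (-11) = -183.75
Area = |Σ|/2 = 91.875.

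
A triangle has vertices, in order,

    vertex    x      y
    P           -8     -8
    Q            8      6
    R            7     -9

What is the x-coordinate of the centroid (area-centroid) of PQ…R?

7/3

Apply the shoelace (surveyor's) formula. First the cross-terms c_i = x_i·y_{i+1} − x_{i+1}·y_i:
  16, -114, -128  ⇒  2A = -226, A = -113.
Then Σ (x_i + x_{i+1})·c_i = -1582, so x̄ = -1582 / (6·(-113)) = 7/3.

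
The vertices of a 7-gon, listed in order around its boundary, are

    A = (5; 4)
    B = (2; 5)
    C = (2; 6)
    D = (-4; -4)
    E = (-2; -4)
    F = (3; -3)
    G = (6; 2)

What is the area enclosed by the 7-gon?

A→B: (5)(5) − (2)(4) = 17
B→C: (2)(6) − (2)(5) = 2
C→D: (2)(-4) − (-4)(6) = 16
D→E: (-4)(-4) − (-2)(-4) = 8
E→F: (-2)(-3) − (3)(-4) = 18
F→G: (3)(2) − (6)(-3) = 24
G→A: (6)(4) − (5)(2) = 14
Σ = 99
Area = |Σ|/2 = 49.5.

49.5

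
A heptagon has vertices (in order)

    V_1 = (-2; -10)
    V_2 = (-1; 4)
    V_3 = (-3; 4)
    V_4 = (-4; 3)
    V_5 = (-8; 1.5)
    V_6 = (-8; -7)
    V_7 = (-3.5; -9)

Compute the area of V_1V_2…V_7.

73.75

Σ = (-18) + (8) + (7) + (18) + (68) + (47.5) + (17) = 147.5
Area = |Σ|/2 = 73.75.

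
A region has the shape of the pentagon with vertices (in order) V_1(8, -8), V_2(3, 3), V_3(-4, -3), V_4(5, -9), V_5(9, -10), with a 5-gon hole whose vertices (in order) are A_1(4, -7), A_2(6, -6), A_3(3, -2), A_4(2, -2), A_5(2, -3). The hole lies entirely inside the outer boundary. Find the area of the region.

Outer boundary:
Apply Gauss's area formula: 2A = Σ (x_i·y_{i+1} − x_{i+1}·y_i), indices taken mod 5.
Σ = (48) + (3) + (51) + (31) + (8) = 141
Area = |Σ|/2 = 70.5.
Hole:
Cross-terms: 18, 6, -2, -2, -2  ⇒  Σ = 18
Area = |Σ|/2 = 9.
Net area = 70.5 − 9 = 61.5.

61.5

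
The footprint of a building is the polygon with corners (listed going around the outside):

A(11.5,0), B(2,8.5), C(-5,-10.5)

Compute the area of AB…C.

Cross-terms: 97.75, 21.5, 120.75  ⇒  Σ = 240
Area = |Σ|/2 = 120.

120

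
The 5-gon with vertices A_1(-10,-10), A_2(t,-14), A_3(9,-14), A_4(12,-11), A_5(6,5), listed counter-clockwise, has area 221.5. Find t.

2

Write out the shoelace sum; only the two edges meeting at A_2 involve t:
2·Area = [((-10)·(-14) − t·(-10)) + (t·(-14) − 9·(-14))] + 185
       = -4·t + 451 = 443
⇒ t = 2.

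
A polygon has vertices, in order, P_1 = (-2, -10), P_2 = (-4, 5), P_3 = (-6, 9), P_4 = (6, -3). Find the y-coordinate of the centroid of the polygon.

Apply Gauss's area formula. First the cross-terms c_i = x_i·y_{i+1} − x_{i+1}·y_i:
  -50, -6, -36, -66  ⇒  2A = -158, A = -79.
Then Σ (y_i + y_{i+1})·c_i = 808, so ȳ = 808 / (6·(-79)) = -404/237.

-404/237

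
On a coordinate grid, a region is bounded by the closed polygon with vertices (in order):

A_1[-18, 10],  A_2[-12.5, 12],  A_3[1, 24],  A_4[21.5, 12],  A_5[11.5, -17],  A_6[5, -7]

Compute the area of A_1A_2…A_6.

Apply the shoelace (surveyor's) formula: 2A = Σ (x_i·y_{i+1} − x_{i+1}·y_i), indices taken mod 6.
Σ = (-91) + (-312) + (-504) + (-503.5) + (4.5) + (-76) = -1482
Area = |Σ|/2 = 741.

741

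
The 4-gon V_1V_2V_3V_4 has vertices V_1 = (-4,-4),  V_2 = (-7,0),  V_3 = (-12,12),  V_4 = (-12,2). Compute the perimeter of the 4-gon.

38

|V_1V_2| = √((-3)² + (4)²) = √25 = 5
|V_2V_3| = √((-5)² + (12)²) = √169 = 13
|V_3V_4| = √((0)² + (-10)²) = √100 = 10
|V_4V_1| = √((8)² + (-6)²) = √100 = 10
Perimeter = 5 + 13 + 10 + 10 = 38.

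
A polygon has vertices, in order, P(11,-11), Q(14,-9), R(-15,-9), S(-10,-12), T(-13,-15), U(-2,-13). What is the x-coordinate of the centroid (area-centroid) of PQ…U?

-538/273

Apply the shoelace (surveyor's) formula. First the cross-terms c_i = x_i·y_{i+1} − x_{i+1}·y_i:
  55, -261, 90, -6, 139, 165  ⇒  2A = 182, A = 91.
Then Σ (x_i + x_{i+1})·c_i = -1076, so x̄ = -1076 / (6·91) = -538/273.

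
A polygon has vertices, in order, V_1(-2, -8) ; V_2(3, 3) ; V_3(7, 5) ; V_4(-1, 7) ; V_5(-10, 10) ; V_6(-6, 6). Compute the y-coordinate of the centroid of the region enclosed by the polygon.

Apply the surveyor's formula. First the cross-terms c_i = x_i·y_{i+1} − x_{i+1}·y_i:
  18, -6, 54, 60, 0, 60  ⇒  2A = 186, A = 93.
Then Σ (y_i + y_{i+1})·c_i = 1410, so ȳ = 1410 / (6·93) = 235/93.

235/93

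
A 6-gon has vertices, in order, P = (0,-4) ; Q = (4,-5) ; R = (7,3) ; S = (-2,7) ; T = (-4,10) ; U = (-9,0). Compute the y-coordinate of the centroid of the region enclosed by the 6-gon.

43/27

Apply Gauss's area formula. First the cross-terms c_i = x_i·y_{i+1} − x_{i+1}·y_i:
  16, 47, 55, 8, 90, 36  ⇒  2A = 252, A = 126.
Then Σ (y_i + y_{i+1})·c_i = 1204, so ȳ = 1204 / (6·126) = 43/27.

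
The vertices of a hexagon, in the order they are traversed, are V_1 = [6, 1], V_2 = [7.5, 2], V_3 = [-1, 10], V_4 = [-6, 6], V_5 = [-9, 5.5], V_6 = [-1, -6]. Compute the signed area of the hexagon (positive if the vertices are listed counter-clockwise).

Apply the shoelace (surveyor's) formula: 2A = Σ (x_i·y_{i+1} − x_{i+1}·y_i), indices taken mod 6.
V_1→V_2: (6)(2) − (7.5)(1) = 4.5
V_2→V_3: (7.5)(10) − (-1)(2) = 77
V_3→V_4: (-1)(6) − (-6)(10) = 54
V_4→V_5: (-6)(5.5) − (-9)(6) = 21
V_5→V_6: (-9)(-6) − (-1)(5.5) = 59.5
V_6→V_1: (-1)(1) − (6)(-6) = 35
Σ = 251
Signed area = Σ/2 = 125.5 (positive ⇒ counter-clockwise traversal).

125.5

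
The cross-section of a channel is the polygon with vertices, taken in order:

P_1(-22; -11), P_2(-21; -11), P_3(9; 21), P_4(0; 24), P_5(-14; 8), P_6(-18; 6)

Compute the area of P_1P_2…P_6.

Apply the surveyor's formula: 2A = Σ (x_i·y_{i+1} − x_{i+1}·y_i), indices taken mod 6.
P_1→P_2: (-22)(-11) − (-21)(-11) = 11
P_2→P_3: (-21)(21) − (9)(-11) = -342
P_3→P_4: (9)(24) − (0)(21) = 216
P_4→P_5: (0)(8) − (-14)(24) = 336
P_5→P_6: (-14)(6) − (-18)(8) = 60
P_6→P_1: (-18)(-11) − (-22)(6) = 330
Σ = 611
Area = |Σ|/2 = 305.5.

305.5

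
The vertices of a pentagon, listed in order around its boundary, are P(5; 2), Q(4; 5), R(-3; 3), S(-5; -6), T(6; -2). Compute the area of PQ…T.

72.5

P→Q: (5)(5) − (4)(2) = 17
Q→R: (4)(3) − (-3)(5) = 27
R→S: (-3)(-6) − (-5)(3) = 33
S→T: (-5)(-2) − (6)(-6) = 46
T→P: (6)(2) − (5)(-2) = 22
Σ = 145
Area = |Σ|/2 = 72.5.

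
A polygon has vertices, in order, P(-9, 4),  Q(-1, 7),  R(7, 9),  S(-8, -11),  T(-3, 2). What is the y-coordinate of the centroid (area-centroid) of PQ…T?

Apply the shoelace (surveyor's) formula. First the cross-terms c_i = x_i·y_{i+1} − x_{i+1}·y_i:
  -59, -58, -5, -49, 6  ⇒  2A = -165, A = -82.5.
Then Σ (y_i + y_{i+1})·c_i = -1090, so ȳ = -1090 / (6·(-82.5)) = 218/99.

218/99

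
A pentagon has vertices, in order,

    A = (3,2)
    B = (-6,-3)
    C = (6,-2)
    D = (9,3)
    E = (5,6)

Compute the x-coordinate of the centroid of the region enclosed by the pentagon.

1013/300

Apply Gauss's area formula. First the cross-terms c_i = x_i·y_{i+1} − x_{i+1}·y_i:
  3, 30, 36, 39, -8  ⇒  2A = 100, A = 50.
Then Σ (x_i + x_{i+1})·c_i = 1013, so x̄ = 1013 / (6·50) = 1013/300.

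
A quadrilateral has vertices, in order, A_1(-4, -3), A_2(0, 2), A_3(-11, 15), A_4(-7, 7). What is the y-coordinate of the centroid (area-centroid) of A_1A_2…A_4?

Apply the surveyor's formula. First the cross-terms c_i = x_i·y_{i+1} − x_{i+1}·y_i:
  -8, 22, 28, 49  ⇒  2A = 91, A = 45.5.
Then Σ (y_i + y_{i+1})·c_i = 1194, so ȳ = 1194 / (6·45.5) = 398/91.

398/91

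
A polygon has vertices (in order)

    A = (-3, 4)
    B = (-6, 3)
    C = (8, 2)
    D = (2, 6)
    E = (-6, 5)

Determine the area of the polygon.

30

A→B: (-3)(3) − (-6)(4) = 15
B→C: (-6)(2) − (8)(3) = -36
C→D: (8)(6) − (2)(2) = 44
D→E: (2)(5) − (-6)(6) = 46
E→A: (-6)(4) − (-3)(5) = -9
Σ = 60
Area = |Σ|/2 = 30.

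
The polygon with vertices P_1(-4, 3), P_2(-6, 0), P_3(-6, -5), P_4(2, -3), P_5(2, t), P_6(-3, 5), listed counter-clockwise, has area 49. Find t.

-1

The doubled signed area Σ (x_i y_{i+1} − x_{i+1} y_i) is linear in t.
With t=0 it equals 103; the coefficient of t is 5 (from the two edges through P_5).
So 5·t + 103 = 2·49 = 98 ⇒ t = -1.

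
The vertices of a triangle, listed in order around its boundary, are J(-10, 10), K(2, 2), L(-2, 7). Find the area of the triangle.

Apply Gauss's area formula: 2A = Σ (x_i·y_{i+1} − x_{i+1}·y_i), indices taken mod 3.
Σ = (-40) + (18) + (50) = 28
Area = |Σ|/2 = 14.

14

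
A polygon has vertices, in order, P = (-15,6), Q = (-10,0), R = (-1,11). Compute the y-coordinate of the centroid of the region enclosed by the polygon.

17/3

Apply the shoelace formula. First the cross-terms c_i = x_i·y_{i+1} − x_{i+1}·y_i:
  60, -110, 159  ⇒  2A = 109, A = 54.5.
Then Σ (y_i + y_{i+1})·c_i = 1853, so ȳ = 1853 / (6·54.5) = 17/3.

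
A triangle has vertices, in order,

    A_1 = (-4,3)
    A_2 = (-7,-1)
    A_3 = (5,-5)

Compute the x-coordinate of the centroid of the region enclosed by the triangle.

-2

Apply Gauss's area formula. First the cross-terms c_i = x_i·y_{i+1} − x_{i+1}·y_i:
  25, 40, -5  ⇒  2A = 60, A = 30.
Then Σ (x_i + x_{i+1})·c_i = -360, so x̄ = -360 / (6·30) = -2.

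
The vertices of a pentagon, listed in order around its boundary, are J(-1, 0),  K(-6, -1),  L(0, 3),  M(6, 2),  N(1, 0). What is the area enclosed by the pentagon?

Cross-terms: 1, -18, -18, -2, 0  ⇒  Σ = -37
Area = |Σ|/2 = 18.5.

18.5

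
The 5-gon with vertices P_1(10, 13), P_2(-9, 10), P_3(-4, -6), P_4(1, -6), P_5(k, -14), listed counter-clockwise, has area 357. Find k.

13

The doubled signed area Σ (x_i y_{i+1} − x_{i+1} y_i) is linear in k.
With k=0 it equals 467; the coefficient of k is 19 (from the two edges through P_5).
So 19·k + 467 = 2·357 = 714 ⇒ k = 13.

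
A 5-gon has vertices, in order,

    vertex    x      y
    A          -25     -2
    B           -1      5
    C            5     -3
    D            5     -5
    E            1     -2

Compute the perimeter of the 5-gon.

68

|AB| = √((24)² + (7)²) = √625 = 25
|BC| = √((6)² + (-8)²) = √100 = 10
|CD| = √((0)² + (-2)²) = √4 = 2
|DE| = √((-4)² + (3)²) = √25 = 5
|EA| = √((-26)² + (0)²) = √676 = 26
Perimeter = 25 + 10 + 2 + 5 + 26 = 68.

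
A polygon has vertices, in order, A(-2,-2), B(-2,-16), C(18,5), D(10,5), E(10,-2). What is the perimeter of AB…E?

|AB| = √((0)² + (-14)²) = √196 = 14
|BC| = √((20)² + (21)²) = √841 = 29
|CD| = √((-8)² + (0)²) = √64 = 8
|DE| = √((0)² + (-7)²) = √49 = 7
|EA| = √((-12)² + (0)²) = √144 = 12
Perimeter = 14 + 29 + 8 + 7 + 12 = 70.

70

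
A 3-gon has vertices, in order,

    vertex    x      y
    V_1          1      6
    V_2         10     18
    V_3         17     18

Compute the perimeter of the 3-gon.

42

|V_1V_2| = √((9)² + (12)²) = √225 = 15
|V_2V_3| = √((7)² + (0)²) = √49 = 7
|V_3V_1| = √((-16)² + (-12)²) = √400 = 20
Perimeter = 15 + 7 + 20 = 42.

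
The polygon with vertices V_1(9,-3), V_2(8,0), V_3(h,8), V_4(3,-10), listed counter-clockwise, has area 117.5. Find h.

The doubled signed area Σ (x_i y_{i+1} − x_{i+1} y_i) is linear in h.
With h=0 it equals 145; the coefficient of h is -10 (from the two edges through V_3).
So -10·h + 145 = 2·117.5 = 235 ⇒ h = -9.

-9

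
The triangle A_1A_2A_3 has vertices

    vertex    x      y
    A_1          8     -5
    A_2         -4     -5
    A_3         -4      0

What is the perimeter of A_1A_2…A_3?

|A_1A_2| = √((-12)² + (0)²) = √144 = 12
|A_2A_3| = √((0)² + (5)²) = √25 = 5
|A_3A_1| = √((12)² + (-5)²) = √169 = 13
Perimeter = 12 + 5 + 13 = 30.

30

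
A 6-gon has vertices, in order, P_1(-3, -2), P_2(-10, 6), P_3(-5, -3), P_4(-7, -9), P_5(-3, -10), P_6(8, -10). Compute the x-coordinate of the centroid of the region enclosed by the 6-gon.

Apply Gauss's area formula. First the cross-terms c_i = x_i·y_{i+1} − x_{i+1}·y_i:
  -38, 60, 24, 43, 110, -46  ⇒  2A = 153, A = 76.5.
Then Σ (x_i + x_{i+1})·c_i = -804, so x̄ = -804 / (6·76.5) = -268/153.

-268/153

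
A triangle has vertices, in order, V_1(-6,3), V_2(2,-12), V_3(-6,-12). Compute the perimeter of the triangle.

40

|V_1V_2| = √((8)² + (-15)²) = √289 = 17
|V_2V_3| = √((-8)² + (0)²) = √64 = 8
|V_3V_1| = √((0)² + (15)²) = √225 = 15
Perimeter = 17 + 8 + 15 = 40.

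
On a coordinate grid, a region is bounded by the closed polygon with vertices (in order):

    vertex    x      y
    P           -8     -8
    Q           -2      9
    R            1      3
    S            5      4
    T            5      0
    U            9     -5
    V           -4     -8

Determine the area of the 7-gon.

Apply the surveyor's formula: 2A = Σ (x_i·y_{i+1} − x_{i+1}·y_i), indices taken mod 7.
Σ = (-88) + (-15) + (-11) + (-20) + (-25) + (-92) + (-32) = -283
Area = |Σ|/2 = 141.5.

141.5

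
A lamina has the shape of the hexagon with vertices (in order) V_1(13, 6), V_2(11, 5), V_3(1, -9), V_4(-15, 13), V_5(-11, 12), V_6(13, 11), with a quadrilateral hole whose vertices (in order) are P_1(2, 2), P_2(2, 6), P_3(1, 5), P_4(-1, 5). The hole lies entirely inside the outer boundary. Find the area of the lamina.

298

Outer boundary:
V_1→V_2: (13)(5) − (11)(6) = -1
V_2→V_3: (11)(-9) − (1)(5) = -104
V_3→V_4: (1)(13) − (-15)(-9) = -122
V_4→V_5: (-15)(12) − (-11)(13) = -37
V_5→V_6: (-11)(11) − (13)(12) = -277
V_6→V_1: (13)(6) − (13)(11) = -65
Σ = -606
Area = |Σ|/2 = 303.
Hole:
Apply the shoelace (surveyor's) formula: 2A = Σ (x_i·y_{i+1} − x_{i+1}·y_i), indices taken mod 4.
Σ = (8) + (4) + (10) + (-12) = 10
Area = |Σ|/2 = 5.
Net area = 303 − 5 = 298.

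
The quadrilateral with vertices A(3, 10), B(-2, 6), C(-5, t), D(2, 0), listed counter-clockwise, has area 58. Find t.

-7

The doubled signed area Σ (x_i y_{i+1} − x_{i+1} y_i) is linear in t.
With t=0 it equals 88; the coefficient of t is -4 (from the two edges through C).
So -4·t + 88 = 2·58 = 116 ⇒ t = -7.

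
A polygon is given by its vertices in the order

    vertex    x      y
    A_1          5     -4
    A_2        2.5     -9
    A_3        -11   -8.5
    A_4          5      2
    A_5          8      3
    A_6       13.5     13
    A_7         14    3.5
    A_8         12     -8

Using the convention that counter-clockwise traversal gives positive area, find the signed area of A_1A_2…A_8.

-184.5

Σ = (-35) + (-120.25) + (20.5) + (-1) + (63.5) + (-134.75) + (-154) + (-8) = -369
Signed area = Σ/2 = -184.5 (negative ⇒ clockwise traversal).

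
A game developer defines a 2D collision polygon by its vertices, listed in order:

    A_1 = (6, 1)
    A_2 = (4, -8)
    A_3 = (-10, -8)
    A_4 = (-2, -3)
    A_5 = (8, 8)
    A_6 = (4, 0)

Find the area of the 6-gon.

Apply the shoelace (surveyor's) formula: 2A = Σ (x_i·y_{i+1} − x_{i+1}·y_i), indices taken mod 6.
Cross-terms: -52, -112, 14, 8, -32, 4  ⇒  Σ = -170
Area = |Σ|/2 = 85.

85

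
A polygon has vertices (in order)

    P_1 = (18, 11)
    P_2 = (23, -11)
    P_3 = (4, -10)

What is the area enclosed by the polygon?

206.5

Apply the shoelace formula: 2A = Σ (x_i·y_{i+1} − x_{i+1}·y_i), indices taken mod 3.
Σ = (-451) + (-186) + (224) = -413
Area = |Σ|/2 = 206.5.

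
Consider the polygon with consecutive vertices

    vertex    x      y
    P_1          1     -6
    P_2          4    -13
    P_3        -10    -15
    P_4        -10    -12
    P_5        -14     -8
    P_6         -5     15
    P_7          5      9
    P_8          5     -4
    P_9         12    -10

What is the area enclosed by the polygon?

Apply the shoelace formula: 2A = Σ (x_i·y_{i+1} − x_{i+1}·y_i), indices taken mod 9.
P_1→P_2: (1)(-13) − (4)(-6) = 11
P_2→P_3: (4)(-15) − (-10)(-13) = -190
P_3→P_4: (-10)(-12) − (-10)(-15) = -30
P_4→P_5: (-10)(-8) − (-14)(-12) = -88
P_5→P_6: (-14)(15) − (-5)(-8) = -250
P_6→P_7: (-5)(9) − (5)(15) = -120
P_7→P_8: (5)(-4) − (5)(9) = -65
P_8→P_9: (5)(-10) − (12)(-4) = -2
P_9→P_1: (12)(-6) − (1)(-10) = -62
Σ = -796
Area = |Σ|/2 = 398.

398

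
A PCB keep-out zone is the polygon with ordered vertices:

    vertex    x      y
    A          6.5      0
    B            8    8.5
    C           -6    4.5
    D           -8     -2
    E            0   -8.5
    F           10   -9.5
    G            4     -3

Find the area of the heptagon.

185.375

A→B: (6.5)(8.5) − (8)(0) = 55.25
B→C: (8)(4.5) − (-6)(8.5) = 87
C→D: (-6)(-2) − (-8)(4.5) = 48
D→E: (-8)(-8.5) − (0)(-2) = 68
E→F: (0)(-9.5) − (10)(-8.5) = 85
F→G: (10)(-3) − (4)(-9.5) = 8
G→A: (4)(0) − (6.5)(-3) = 19.5
Σ = 370.75
Area = |Σ|/2 = 185.375.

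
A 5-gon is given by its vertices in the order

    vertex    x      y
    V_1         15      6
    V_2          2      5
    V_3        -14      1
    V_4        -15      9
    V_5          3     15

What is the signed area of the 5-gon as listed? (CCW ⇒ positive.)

-217.5

Σ = (63) + (72) + (-111) + (-252) + (-207) = -435
Signed area = Σ/2 = -217.5 (negative ⇒ clockwise traversal).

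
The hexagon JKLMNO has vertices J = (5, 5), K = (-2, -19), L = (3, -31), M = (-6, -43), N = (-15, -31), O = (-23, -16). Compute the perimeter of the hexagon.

120

|JK| = √((-7)² + (-24)²) = √625 = 25
|KL| = √((5)² + (-12)²) = √169 = 13
|LM| = √((-9)² + (-12)²) = √225 = 15
|MN| = √((-9)² + (12)²) = √225 = 15
|NO| = √((-8)² + (15)²) = √289 = 17
|OJ| = √((28)² + (21)²) = √1225 = 35
Perimeter = 25 + 13 + 15 + 15 + 17 + 35 = 120.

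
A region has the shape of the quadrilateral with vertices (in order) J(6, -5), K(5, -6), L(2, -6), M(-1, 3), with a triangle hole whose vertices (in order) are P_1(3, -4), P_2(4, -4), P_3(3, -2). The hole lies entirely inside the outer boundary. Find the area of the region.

20

Outer boundary:
Apply the shoelace (surveyor's) formula: 2A = Σ (x_i·y_{i+1} − x_{i+1}·y_i), indices taken mod 4.
J→K: (6)(-6) − (5)(-5) = -11
K→L: (5)(-6) − (2)(-6) = -18
L→M: (2)(3) − (-1)(-6) = 0
M→J: (-1)(-5) − (6)(3) = -13
Σ = -42
Area = |Σ|/2 = 21.
Hole:
Cross-terms: 4, 4, -6  ⇒  Σ = 2
Area = |Σ|/2 = 1.
Net area = 21 − 1 = 20.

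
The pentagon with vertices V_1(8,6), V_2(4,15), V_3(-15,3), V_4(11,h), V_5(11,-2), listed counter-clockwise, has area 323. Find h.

Write out the shoelace sum; only the two edges meeting at V_4 involve h:
2·Area = [((-15)·h − 11·3) + (11·(-2) − 11·h)] + 415
       = -26·h + 360 = 646
⇒ h = -11.

-11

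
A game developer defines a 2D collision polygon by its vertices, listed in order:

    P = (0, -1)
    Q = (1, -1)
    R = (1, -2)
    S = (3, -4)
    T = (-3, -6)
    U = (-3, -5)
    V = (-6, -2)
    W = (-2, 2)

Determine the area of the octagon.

Σ = (1) + (-1) + (2) + (-30) + (-3) + (-24) + (-16) + (2) = -69
Area = |Σ|/2 = 34.5.

34.5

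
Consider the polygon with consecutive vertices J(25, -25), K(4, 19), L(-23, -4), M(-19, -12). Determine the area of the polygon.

Apply the surveyor's formula: 2A = Σ (x_i·y_{i+1} − x_{i+1}·y_i), indices taken mod 4.
Σ = (575) + (421) + (200) + (775) = 1971
Area = |Σ|/2 = 985.5.

985.5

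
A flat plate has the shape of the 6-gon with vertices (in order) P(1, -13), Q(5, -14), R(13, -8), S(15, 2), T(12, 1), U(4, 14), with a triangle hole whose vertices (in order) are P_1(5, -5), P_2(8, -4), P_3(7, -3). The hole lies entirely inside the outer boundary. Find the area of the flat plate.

212

Outer boundary:
Σ = (51) + (142) + (146) + (-9) + (164) + (-66) = 428
Area = |Σ|/2 = 214.
Hole:
P_1→P_2: (5)(-4) − (8)(-5) = 20
P_2→P_3: (8)(-3) − (7)(-4) = 4
P_3→P_1: (7)(-5) − (5)(-3) = -20
Σ = 4
Area = |Σ|/2 = 2.
Net area = 214 − 2 = 212.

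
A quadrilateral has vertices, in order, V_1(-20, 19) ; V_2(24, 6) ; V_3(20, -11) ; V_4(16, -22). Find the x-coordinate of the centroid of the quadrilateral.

352/51

Apply the shoelace (surveyor's) formula. First the cross-terms c_i = x_i·y_{i+1} − x_{i+1}·y_i:
  -576, -384, -264, -136  ⇒  2A = -1360, A = -680.
Then Σ (x_i + x_{i+1})·c_i = -28160, so x̄ = -28160 / (6·(-680)) = 352/51.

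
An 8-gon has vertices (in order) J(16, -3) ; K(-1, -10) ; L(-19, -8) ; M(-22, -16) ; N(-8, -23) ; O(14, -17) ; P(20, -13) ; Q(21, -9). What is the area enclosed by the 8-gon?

475.5

Apply Gauss's area formula: 2A = Σ (x_i·y_{i+1} − x_{i+1}·y_i), indices taken mod 8.
Σ = (-163) + (-182) + (128) + (378) + (458) + (158) + (93) + (81) = 951
Area = |Σ|/2 = 475.5.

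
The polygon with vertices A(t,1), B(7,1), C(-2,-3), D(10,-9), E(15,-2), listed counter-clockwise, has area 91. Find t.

The doubled signed area Σ (x_i y_{i+1} − x_{i+1} y_i) is linear in t.
With t=0 it equals 152; the coefficient of t is 3 (from the two edges through A).
So 3·t + 152 = 2·91 = 182 ⇒ t = 10.

10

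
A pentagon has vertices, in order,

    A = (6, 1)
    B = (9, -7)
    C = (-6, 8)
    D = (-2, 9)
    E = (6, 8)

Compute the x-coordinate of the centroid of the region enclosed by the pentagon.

Apply the surveyor's formula. First the cross-terms c_i = x_i·y_{i+1} − x_{i+1}·y_i:
  -51, 30, -38, -70, -42  ⇒  2A = -171, A = -85.5.
Then Σ (x_i + x_{i+1})·c_i = -1155, so x̄ = -1155 / (6·(-85.5)) = 385/171.

385/171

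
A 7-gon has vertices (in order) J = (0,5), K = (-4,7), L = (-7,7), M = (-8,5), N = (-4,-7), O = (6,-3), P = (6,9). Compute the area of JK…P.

Cross-terms: 20, 21, 21, 76, 54, 72, 30  ⇒  Σ = 294
Area = |Σ|/2 = 147.

147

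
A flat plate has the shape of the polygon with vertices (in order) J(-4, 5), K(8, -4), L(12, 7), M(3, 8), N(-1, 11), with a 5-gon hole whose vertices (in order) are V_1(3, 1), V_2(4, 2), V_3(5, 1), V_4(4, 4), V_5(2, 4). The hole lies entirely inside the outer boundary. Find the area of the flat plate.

112.5

Outer boundary:
Σ = (-24) + (104) + (75) + (41) + (39) = 235
Area = |Σ|/2 = 117.5.
Hole:
Σ = (2) + (-6) + (16) + (8) + (-10) = 10
Area = |Σ|/2 = 5.
Net area = 117.5 − 5 = 112.5.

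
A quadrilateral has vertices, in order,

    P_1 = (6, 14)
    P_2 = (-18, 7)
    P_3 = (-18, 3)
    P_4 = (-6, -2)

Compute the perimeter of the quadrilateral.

62

|P_1P_2| = √((-24)² + (-7)²) = √625 = 25
|P_2P_3| = √((0)² + (-4)²) = √16 = 4
|P_3P_4| = √((12)² + (-5)²) = √169 = 13
|P_4P_1| = √((12)² + (16)²) = √400 = 20
Perimeter = 25 + 4 + 13 + 20 = 62.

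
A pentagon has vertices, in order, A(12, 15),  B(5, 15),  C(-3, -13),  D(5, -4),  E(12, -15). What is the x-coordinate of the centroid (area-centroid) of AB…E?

224/33

Apply the shoelace (surveyor's) formula. First the cross-terms c_i = x_i·y_{i+1} − x_{i+1}·y_i:
  105, -20, 77, -27, 360  ⇒  2A = 495, A = 247.5.
Then Σ (x_i + x_{i+1})·c_i = 10080, so x̄ = 10080 / (6·247.5) = 224/33.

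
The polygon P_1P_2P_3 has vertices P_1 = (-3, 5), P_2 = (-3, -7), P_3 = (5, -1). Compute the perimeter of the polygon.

32

|P_1P_2| = √((0)² + (-12)²) = √144 = 12
|P_2P_3| = √((8)² + (6)²) = √100 = 10
|P_3P_1| = √((-8)² + (6)²) = √100 = 10
Perimeter = 12 + 10 + 10 = 32.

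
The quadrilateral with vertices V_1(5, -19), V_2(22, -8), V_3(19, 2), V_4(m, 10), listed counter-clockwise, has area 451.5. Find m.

Write out the shoelace sum; only the two edges meeting at V_4 involve m:
2·Area = [(19·10 − m·2) + (m·(-19) − 5·10)] + 574
       = -21·m + 714 = 903
⇒ m = -9.

-9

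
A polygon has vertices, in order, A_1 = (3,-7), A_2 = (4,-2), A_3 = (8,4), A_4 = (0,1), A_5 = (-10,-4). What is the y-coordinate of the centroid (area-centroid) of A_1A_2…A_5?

-171/77

Apply Gauss's area formula. First the cross-terms c_i = x_i·y_{i+1} − x_{i+1}·y_i:
  22, 32, 8, 10, 82  ⇒  2A = 154, A = 77.
Then Σ (y_i + y_{i+1})·c_i = -1026, so ȳ = -1026 / (6·77) = -171/77.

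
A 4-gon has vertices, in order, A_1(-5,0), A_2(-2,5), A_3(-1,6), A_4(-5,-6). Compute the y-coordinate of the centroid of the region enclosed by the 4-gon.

Apply the shoelace (surveyor's) formula. First the cross-terms c_i = x_i·y_{i+1} − x_{i+1}·y_i:
  -25, -7, 36, -30  ⇒  2A = -26, A = -13.
Then Σ (y_i + y_{i+1})·c_i = -22, so ȳ = -22 / (6·(-13)) = 11/39.

11/39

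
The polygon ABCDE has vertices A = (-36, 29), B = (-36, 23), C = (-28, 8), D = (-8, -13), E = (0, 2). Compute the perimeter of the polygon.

114

|AB| = √((0)² + (-6)²) = √36 = 6
|BC| = √((8)² + (-15)²) = √289 = 17
|CD| = √((20)² + (-21)²) = √841 = 29
|DE| = √((8)² + (15)²) = √289 = 17
|EA| = √((-36)² + (27)²) = √2025 = 45
Perimeter = 6 + 17 + 29 + 17 + 45 = 114.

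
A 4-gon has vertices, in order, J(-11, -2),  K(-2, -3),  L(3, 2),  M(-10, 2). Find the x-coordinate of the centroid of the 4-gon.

-718/153

Apply the shoelace formula. First the cross-terms c_i = x_i·y_{i+1} − x_{i+1}·y_i:
  29, 5, 26, 42  ⇒  2A = 102, A = 51.
Then Σ (x_i + x_{i+1})·c_i = -1436, so x̄ = -1436 / (6·51) = -718/153.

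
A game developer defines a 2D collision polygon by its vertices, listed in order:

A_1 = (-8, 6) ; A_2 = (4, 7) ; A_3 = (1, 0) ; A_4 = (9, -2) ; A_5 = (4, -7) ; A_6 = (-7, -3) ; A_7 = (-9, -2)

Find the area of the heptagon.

144

Σ = (-80) + (-7) + (-2) + (-55) + (-61) + (-13) + (-70) = -288
Area = |Σ|/2 = 144.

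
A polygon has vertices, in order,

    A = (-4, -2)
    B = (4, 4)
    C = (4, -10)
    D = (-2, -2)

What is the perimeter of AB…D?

|AB| = √((8)² + (6)²) = √100 = 10
|BC| = √((0)² + (-14)²) = √196 = 14
|CD| = √((-6)² + (8)²) = √100 = 10
|DA| = √((-2)² + (0)²) = √4 = 2
Perimeter = 10 + 14 + 10 + 2 = 36.

36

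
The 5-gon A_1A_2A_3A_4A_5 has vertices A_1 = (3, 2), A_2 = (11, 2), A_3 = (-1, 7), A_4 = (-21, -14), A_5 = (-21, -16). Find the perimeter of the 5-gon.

82

|A_1A_2| = √((8)² + (0)²) = √64 = 8
|A_2A_3| = √((-12)² + (5)²) = √169 = 13
|A_3A_4| = √((-20)² + (-21)²) = √841 = 29
|A_4A_5| = √((0)² + (-2)²) = √4 = 2
|A_5A_1| = √((24)² + (18)²) = √900 = 30
Perimeter = 8 + 13 + 29 + 2 + 30 = 82.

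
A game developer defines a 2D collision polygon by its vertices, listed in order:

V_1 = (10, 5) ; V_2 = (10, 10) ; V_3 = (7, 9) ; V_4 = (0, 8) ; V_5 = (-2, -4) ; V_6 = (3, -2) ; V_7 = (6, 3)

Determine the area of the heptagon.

Σ = (50) + (20) + (56) + (16) + (16) + (21) + (0) = 179
Area = |Σ|/2 = 89.5.

89.5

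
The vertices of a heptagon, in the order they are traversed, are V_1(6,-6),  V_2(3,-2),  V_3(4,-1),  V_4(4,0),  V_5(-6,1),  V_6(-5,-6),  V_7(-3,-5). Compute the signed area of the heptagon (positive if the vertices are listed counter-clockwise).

Σ = (6) + (5) + (4) + (4) + (41) + (7) + (48) = 115
Signed area = Σ/2 = 57.5 (positive ⇒ counter-clockwise traversal).

57.5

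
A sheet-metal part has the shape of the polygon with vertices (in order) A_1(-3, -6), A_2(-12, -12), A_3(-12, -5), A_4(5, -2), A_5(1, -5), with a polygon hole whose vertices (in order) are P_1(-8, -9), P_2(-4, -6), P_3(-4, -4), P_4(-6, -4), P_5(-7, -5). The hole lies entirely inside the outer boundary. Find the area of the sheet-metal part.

47

Outer boundary:
Apply the shoelace formula: 2A = Σ (x_i·y_{i+1} − x_{i+1}·y_i), indices taken mod 5.
Σ = (-36) + (-84) + (49) + (-23) + (-21) = -115
Area = |Σ|/2 = 57.5.
Hole:
Apply Gauss's area formula: 2A = Σ (x_i·y_{i+1} − x_{i+1}·y_i), indices taken mod 5.
Cross-terms: 12, -8, -8, 2, 23  ⇒  Σ = 21
Area = |Σ|/2 = 10.5.
Net area = 57.5 − 10.5 = 47.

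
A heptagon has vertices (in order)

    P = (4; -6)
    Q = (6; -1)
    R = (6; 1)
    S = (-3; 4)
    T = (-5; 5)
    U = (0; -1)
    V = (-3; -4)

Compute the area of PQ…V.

Σ = (32) + (12) + (27) + (5) + (5) + (-3) + (34) = 112
Area = |Σ|/2 = 56.

56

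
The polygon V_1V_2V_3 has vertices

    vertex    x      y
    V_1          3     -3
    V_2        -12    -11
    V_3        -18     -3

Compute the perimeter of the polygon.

|V_1V_2| = √((-15)² + (-8)²) = √289 = 17
|V_2V_3| = √((-6)² + (8)²) = √100 = 10
|V_3V_1| = √((21)² + (0)²) = √441 = 21
Perimeter = 17 + 10 + 21 = 48.

48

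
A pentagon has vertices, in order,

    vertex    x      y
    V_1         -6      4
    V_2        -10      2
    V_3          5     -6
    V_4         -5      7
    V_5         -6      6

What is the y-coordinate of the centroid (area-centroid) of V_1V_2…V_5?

Apply the shoelace (surveyor's) formula. First the cross-terms c_i = x_i·y_{i+1} − x_{i+1}·y_i:
  28, 50, 5, 12, 12  ⇒  2A = 107, A = 53.5.
Then Σ (y_i + y_{i+1})·c_i = 249, so ȳ = 249 / (6·53.5) = 83/107.

83/107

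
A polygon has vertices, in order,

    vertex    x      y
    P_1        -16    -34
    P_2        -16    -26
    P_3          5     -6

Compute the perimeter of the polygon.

72

|P_1P_2| = √((0)² + (8)²) = √64 = 8
|P_2P_3| = √((21)² + (20)²) = √841 = 29
|P_3P_1| = √((-21)² + (-28)²) = √1225 = 35
Perimeter = 8 + 29 + 35 = 72.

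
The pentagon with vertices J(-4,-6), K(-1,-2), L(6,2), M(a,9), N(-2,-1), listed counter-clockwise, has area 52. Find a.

-4

Write out the shoelace sum; only the two edges meeting at M involve a:
2·Area = [(6·9 − a·2) + (a·(-1) − (-2)·9)] + 20
       = -3·a + 92 = 104
⇒ a = -4.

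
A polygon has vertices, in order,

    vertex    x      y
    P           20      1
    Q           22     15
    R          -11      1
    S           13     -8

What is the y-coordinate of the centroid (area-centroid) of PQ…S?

Apply the surveyor's formula. First the cross-terms c_i = x_i·y_{i+1} − x_{i+1}·y_i:
  278, 187, 75, 173  ⇒  2A = 713, A = 356.5.
Then Σ (y_i + y_{i+1})·c_i = 5704, so ȳ = 5704 / (6·356.5) = 8/3.

8/3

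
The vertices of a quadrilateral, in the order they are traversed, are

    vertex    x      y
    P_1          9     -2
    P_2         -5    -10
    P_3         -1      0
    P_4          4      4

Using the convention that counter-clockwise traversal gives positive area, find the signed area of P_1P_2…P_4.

Apply the shoelace formula: 2A = Σ (x_i·y_{i+1} − x_{i+1}·y_i), indices taken mod 4.
P_1→P_2: (9)(-10) − (-5)(-2) = -100
P_2→P_3: (-5)(0) − (-1)(-10) = -10
P_3→P_4: (-1)(4) − (4)(0) = -4
P_4→P_1: (4)(-2) − (9)(4) = -44
Σ = -158
Signed area = Σ/2 = -79 (negative ⇒ clockwise traversal).

-79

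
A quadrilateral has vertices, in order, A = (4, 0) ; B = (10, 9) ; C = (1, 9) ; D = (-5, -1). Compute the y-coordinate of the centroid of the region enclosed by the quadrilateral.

Apply the surveyor's formula. First the cross-terms c_i = x_i·y_{i+1} − x_{i+1}·y_i:
  36, 81, 44, 4  ⇒  2A = 165, A = 82.5.
Then Σ (y_i + y_{i+1})·c_i = 2130, so ȳ = 2130 / (6·82.5) = 142/33.

142/33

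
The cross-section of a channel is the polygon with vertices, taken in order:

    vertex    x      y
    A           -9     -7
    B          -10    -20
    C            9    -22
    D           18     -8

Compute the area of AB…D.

318

Apply Gauss's area formula: 2A = Σ (x_i·y_{i+1} − x_{i+1}·y_i), indices taken mod 4.
Σ = (110) + (400) + (324) + (-198) = 636
Area = |Σ|/2 = 318.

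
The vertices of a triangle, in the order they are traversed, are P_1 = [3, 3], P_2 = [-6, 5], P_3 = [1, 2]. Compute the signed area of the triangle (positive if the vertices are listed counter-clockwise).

P_1→P_2: (3)(5) − (-6)(3) = 33
P_2→P_3: (-6)(2) − (1)(5) = -17
P_3→P_1: (1)(3) − (3)(2) = -3
Σ = 13
Signed area = Σ/2 = 6.5 (positive ⇒ counter-clockwise traversal).

6.5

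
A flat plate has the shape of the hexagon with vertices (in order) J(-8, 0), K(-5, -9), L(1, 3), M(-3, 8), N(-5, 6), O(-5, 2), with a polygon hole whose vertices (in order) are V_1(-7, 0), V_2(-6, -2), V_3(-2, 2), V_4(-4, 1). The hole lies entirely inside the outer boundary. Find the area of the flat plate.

65

Outer boundary:
Apply the shoelace formula: 2A = Σ (x_i·y_{i+1} − x_{i+1}·y_i), indices taken mod 6.
J→K: (-8)(-9) − (-5)(0) = 72
K→L: (-5)(3) − (1)(-9) = -6
L→M: (1)(8) − (-3)(3) = 17
M→N: (-3)(6) − (-5)(8) = 22
N→O: (-5)(2) − (-5)(6) = 20
O→J: (-5)(0) − (-8)(2) = 16
Σ = 141
Area = |Σ|/2 = 70.5.
Hole:
Σ = (14) + (-16) + (6) + (7) = 11
Area = |Σ|/2 = 5.5.
Net area = 70.5 − 5.5 = 65.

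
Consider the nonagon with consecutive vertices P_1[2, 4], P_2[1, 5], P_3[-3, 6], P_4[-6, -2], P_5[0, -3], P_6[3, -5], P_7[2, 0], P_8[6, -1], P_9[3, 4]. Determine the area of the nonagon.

Σ = (6) + (21) + (42) + (18) + (9) + (10) + (-2) + (27) + (4) = 135
Area = |Σ|/2 = 67.5.

67.5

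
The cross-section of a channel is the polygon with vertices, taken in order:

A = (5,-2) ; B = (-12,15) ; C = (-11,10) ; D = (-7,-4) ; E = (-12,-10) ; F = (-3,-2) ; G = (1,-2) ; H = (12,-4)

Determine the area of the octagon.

Cross-terms: 51, 45, 114, 22, -6, 8, 20, -4  ⇒  Σ = 250
Area = |Σ|/2 = 125.

125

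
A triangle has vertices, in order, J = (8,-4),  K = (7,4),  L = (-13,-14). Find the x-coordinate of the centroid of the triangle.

Apply the shoelace (surveyor's) formula. First the cross-terms c_i = x_i·y_{i+1} − x_{i+1}·y_i:
  60, -46, 164  ⇒  2A = 178, A = 89.
Then Σ (x_i + x_{i+1})·c_i = 356, so x̄ = 356 / (6·89) = 2/3.

2/3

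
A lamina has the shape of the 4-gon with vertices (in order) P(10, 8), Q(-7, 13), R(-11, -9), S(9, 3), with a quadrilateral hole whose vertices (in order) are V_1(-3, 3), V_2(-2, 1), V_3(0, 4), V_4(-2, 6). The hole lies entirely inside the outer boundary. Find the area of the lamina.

Outer boundary:
Apply the surveyor's formula: 2A = Σ (x_i·y_{i+1} − x_{i+1}·y_i), indices taken mod 4.
Σ = (186) + (206) + (48) + (42) = 482
Area = |Σ|/2 = 241.
Hole:
Apply the shoelace (surveyor's) formula: 2A = Σ (x_i·y_{i+1} − x_{i+1}·y_i), indices taken mod 4.
Σ = (3) + (-8) + (8) + (12) = 15
Area = |Σ|/2 = 7.5.
Net area = 241 − 7.5 = 233.5.

233.5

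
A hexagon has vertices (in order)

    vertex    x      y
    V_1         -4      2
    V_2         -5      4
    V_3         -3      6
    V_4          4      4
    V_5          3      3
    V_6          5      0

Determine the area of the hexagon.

Apply Gauss's area formula: 2A = Σ (x_i·y_{i+1} − x_{i+1}·y_i), indices taken mod 6.
Σ = (-6) + (-18) + (-36) + (0) + (-15) + (10) = -65
Area = |Σ|/2 = 32.5.

32.5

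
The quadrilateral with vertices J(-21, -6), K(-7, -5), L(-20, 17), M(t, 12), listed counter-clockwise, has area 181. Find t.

The doubled signed area Σ (x_i y_{i+1} − x_{i+1} y_i) is linear in t.
With t=0 it equals -144; the coefficient of t is -23 (from the two edges through M).
So -23·t + -144 = 2·181 = 362 ⇒ t = -22.

-22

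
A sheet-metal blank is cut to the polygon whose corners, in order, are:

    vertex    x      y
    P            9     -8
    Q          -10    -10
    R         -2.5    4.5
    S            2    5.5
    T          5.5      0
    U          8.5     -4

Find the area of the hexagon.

173.5

Apply the shoelace (surveyor's) formula: 2A = Σ (x_i·y_{i+1} − x_{i+1}·y_i), indices taken mod 6.
P→Q: (9)(-10) − (-10)(-8) = -170
Q→R: (-10)(4.5) − (-2.5)(-10) = -70
R→S: (-2.5)(5.5) − (2)(4.5) = -22.75
S→T: (2)(0) − (5.5)(5.5) = -30.25
T→U: (5.5)(-4) − (8.5)(0) = -22
U→P: (8.5)(-8) − (9)(-4) = -32
Σ = -347
Area = |Σ|/2 = 173.5.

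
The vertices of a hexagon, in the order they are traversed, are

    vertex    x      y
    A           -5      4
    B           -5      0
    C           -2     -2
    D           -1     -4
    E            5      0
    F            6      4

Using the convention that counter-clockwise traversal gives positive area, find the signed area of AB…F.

Apply the shoelace (surveyor's) formula: 2A = Σ (x_i·y_{i+1} − x_{i+1}·y_i), indices taken mod 6.
Σ = (20) + (10) + (6) + (20) + (20) + (44) = 120
Signed area = Σ/2 = 60 (positive ⇒ counter-clockwise traversal).

60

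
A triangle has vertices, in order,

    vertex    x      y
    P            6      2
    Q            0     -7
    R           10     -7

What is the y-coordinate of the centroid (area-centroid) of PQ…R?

-4

Apply the shoelace (surveyor's) formula. First the cross-terms c_i = x_i·y_{i+1} − x_{i+1}·y_i:
  -42, 70, 62  ⇒  2A = 90, A = 45.
Then Σ (y_i + y_{i+1})·c_i = -1080, so ȳ = -1080 / (6·45) = -4.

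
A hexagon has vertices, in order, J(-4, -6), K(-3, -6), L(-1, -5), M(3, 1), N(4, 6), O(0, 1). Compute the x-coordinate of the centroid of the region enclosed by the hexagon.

16/51

Apply Gauss's area formula. First the cross-terms c_i = x_i·y_{i+1} − x_{i+1}·y_i:
  6, 9, 14, 14, 4, 4  ⇒  2A = 51, A = 25.5.
Then Σ (x_i + x_{i+1})·c_i = 48, so x̄ = 48 / (6·25.5) = 16/51.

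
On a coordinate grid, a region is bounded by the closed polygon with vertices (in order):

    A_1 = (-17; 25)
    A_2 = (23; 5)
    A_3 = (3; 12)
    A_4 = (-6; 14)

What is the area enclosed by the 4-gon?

Σ = (-660) + (261) + (114) + (88) = -197
Area = |Σ|/2 = 98.5.

98.5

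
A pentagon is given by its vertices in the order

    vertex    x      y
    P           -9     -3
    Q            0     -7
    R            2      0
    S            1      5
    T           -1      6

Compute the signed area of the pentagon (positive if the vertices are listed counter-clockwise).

Apply the shoelace (surveyor's) formula: 2A = Σ (x_i·y_{i+1} − x_{i+1}·y_i), indices taken mod 5.
Σ = (63) + (14) + (10) + (11) + (57) = 155
Signed area = Σ/2 = 77.5 (positive ⇒ counter-clockwise traversal).

77.5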